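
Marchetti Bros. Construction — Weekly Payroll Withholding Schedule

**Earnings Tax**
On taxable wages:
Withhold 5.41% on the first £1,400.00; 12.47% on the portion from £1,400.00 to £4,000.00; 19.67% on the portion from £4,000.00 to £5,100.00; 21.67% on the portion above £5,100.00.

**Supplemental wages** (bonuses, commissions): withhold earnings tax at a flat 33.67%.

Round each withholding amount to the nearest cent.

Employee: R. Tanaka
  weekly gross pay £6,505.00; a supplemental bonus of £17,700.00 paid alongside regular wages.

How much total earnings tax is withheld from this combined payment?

Earnings Tax: taxable = £6,505.00
  £616.33 + 21.67% × (£6,505.00 − £5,100.00) = £616.33 + 21.67% × £1,405.00 = £920.79
Supplemental (33.67% flat on bonus): 33.67% × £17,700.00 = £5,959.59
Total earnings tax: £920.79 + £5,959.59 = £6,880.38

£6,880.38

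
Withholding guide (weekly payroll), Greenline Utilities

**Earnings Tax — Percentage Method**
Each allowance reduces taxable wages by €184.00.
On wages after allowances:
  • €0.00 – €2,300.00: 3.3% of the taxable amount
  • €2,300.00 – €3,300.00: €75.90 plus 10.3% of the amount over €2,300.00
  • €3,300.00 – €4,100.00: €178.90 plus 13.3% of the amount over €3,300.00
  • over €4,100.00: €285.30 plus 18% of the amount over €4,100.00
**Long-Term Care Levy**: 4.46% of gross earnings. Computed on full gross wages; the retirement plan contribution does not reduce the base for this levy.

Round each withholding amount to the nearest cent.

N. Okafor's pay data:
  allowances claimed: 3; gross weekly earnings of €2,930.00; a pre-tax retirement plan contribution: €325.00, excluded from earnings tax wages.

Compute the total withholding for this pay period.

Earnings Tax: taxable = €2,930.00 − €325.00 − 3×€184.00 = €2,053.00
  3.3% × €2,053.00 = €67.75
Long-Term Care Levy: 4.46% × €2,930.00 = €130.68
Total: €67.75 + €130.68 = €198.43

€198.43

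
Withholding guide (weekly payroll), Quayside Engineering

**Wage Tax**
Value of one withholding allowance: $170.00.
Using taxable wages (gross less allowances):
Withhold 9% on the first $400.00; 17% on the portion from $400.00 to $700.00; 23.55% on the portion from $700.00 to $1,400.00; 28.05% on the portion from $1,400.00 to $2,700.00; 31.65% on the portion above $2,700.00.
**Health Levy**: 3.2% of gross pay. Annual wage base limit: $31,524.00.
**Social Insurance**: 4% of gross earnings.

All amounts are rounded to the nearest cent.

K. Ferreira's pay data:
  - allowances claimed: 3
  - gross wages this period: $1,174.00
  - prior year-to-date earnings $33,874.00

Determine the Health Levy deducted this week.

Health Levy: YTD $33,874.00 ≥ cap $31,524.00 → $0.00

$0.00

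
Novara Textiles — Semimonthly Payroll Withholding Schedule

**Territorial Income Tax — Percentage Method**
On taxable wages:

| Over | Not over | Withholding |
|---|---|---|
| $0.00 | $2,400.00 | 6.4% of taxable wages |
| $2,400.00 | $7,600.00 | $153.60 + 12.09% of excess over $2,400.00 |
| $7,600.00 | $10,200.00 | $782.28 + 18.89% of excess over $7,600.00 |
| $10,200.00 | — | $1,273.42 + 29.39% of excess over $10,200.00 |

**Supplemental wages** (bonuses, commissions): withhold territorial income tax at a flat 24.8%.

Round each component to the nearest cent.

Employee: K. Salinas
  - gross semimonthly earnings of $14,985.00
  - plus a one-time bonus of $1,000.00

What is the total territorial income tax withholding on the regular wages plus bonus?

$2,927.73

Territorial Income Tax: taxable = $14,985.00
  $1,273.42 + 29.39% × ($14,985.00 − $10,200.00) = $1,273.42 + 29.39% × $4,785.00 = $2,679.73
Supplemental (24.8% flat on bonus): 24.8% × $1,000.00 = $248.00
Total territorial income tax: $2,679.73 + $248.00 = $2,927.73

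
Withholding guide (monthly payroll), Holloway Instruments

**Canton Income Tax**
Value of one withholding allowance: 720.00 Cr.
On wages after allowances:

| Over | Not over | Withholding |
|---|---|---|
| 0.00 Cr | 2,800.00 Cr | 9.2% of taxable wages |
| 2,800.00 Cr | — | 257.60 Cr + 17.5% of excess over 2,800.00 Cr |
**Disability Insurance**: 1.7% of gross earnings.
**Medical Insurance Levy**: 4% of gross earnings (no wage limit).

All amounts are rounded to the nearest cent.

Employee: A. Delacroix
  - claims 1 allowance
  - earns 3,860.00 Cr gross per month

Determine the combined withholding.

Canton Income Tax: taxable = 3,860.00 Cr − 1×720.00 Cr = 3,140.00 Cr
  257.60 Cr + 17.5% × (3,140.00 Cr − 2,800.00 Cr) = 257.60 Cr + 17.5% × 340.00 Cr = 317.10 Cr
Disability Insurance: 1.7% × 3,860.00 Cr = 65.62 Cr
Medical Insurance Levy: 4% × 3,860.00 Cr = 154.40 Cr
Total: 317.10 Cr + 65.62 Cr + 154.40 Cr = 537.12 Cr

537.12 Cr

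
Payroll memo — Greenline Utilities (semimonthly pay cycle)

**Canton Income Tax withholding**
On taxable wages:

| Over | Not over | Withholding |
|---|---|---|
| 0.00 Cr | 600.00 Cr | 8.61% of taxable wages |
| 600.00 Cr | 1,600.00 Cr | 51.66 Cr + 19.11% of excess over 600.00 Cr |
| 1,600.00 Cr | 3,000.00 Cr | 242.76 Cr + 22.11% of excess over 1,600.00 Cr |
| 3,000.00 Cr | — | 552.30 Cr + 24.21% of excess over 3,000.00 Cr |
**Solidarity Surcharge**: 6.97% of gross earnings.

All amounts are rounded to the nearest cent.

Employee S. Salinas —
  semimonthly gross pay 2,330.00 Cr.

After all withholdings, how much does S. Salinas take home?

Canton Income Tax: taxable = 2,330.00 Cr
  242.76 Cr + 22.11% × (2,330.00 Cr − 1,600.00 Cr) = 242.76 Cr + 22.11% × 730.00 Cr = 404.16 Cr
Solidarity Surcharge: 6.97% × 2,330.00 Cr = 162.40 Cr
Total withheld: 404.16 Cr + 162.40 Cr = 566.56 Cr
Net pay: 2,330.00 Cr − 566.56 Cr = 1,763.44 Cr

1,763.44 Cr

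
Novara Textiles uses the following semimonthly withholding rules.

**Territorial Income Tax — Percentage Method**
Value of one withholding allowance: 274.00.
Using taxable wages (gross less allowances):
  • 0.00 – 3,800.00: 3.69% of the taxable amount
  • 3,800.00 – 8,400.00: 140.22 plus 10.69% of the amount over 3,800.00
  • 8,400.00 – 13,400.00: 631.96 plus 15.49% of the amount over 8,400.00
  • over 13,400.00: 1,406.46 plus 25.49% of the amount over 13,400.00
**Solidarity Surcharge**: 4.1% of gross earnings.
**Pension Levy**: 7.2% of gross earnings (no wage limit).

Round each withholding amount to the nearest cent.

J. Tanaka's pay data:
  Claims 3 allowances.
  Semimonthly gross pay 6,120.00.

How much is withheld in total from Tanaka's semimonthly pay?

Territorial Income Tax: taxable = 6,120.00 − 3×274.00 = 5,298.00
  140.22 + 10.69% × (5,298.00 − 3,800.00) = 140.22 + 10.69% × 1,498.00 = 300.36
Solidarity Surcharge: 4.1% × 6,120.00 = 250.92
Pension Levy: 7.2% × 6,120.00 = 440.64
Total: 300.36 + 250.92 + 440.64 = 991.92

991.92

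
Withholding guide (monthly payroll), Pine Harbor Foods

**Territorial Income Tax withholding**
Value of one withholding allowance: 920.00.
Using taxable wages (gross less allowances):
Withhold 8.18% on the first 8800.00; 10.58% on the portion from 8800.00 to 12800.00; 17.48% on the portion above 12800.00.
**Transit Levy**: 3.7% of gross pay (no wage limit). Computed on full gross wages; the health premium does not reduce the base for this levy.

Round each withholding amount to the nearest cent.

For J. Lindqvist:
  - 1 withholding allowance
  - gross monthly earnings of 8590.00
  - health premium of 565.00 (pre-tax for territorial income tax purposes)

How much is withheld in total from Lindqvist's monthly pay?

899.02

Territorial Income Tax: taxable = 8590.00 − 565.00 − 1×920.00 = 7105.00
  8.18% × 7105.00 = 581.19
Transit Levy: 3.7% × 8590.00 = 317.83
Total: 581.19 + 317.83 = 899.02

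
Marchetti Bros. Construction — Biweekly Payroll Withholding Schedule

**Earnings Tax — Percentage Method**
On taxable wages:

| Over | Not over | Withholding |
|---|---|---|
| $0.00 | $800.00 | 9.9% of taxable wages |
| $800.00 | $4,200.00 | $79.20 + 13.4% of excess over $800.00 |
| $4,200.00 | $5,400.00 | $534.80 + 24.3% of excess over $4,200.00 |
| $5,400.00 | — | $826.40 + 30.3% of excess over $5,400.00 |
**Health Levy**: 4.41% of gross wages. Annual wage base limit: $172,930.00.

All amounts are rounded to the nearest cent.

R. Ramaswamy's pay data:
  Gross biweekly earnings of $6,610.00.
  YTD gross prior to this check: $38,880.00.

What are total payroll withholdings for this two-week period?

Earnings Tax: taxable = $6,610.00
  $826.40 + 30.3% × ($6,610.00 − $5,400.00) = $826.40 + 30.3% × $1,210.00 = $1,193.03
Health Levy: 4.41% × $6,610.00 = $291.50
Total: $1,193.03 + $291.50 = $1,484.53

$1,484.53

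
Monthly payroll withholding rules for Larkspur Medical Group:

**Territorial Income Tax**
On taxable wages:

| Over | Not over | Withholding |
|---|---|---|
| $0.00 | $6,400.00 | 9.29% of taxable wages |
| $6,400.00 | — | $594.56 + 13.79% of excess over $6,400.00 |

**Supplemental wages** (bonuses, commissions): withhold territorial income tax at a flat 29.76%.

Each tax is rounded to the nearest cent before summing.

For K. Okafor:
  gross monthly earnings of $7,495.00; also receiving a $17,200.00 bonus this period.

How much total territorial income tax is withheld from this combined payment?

$5,864.28

Territorial Income Tax: taxable = $7,495.00
  $594.56 + 13.79% × ($7,495.00 − $6,400.00) = $594.56 + 13.79% × $1,095.00 = $745.56
Supplemental (29.76% flat on bonus): 29.76% × $17,200.00 = $5,118.72
Total territorial income tax: $745.56 + $5,118.72 = $5,864.28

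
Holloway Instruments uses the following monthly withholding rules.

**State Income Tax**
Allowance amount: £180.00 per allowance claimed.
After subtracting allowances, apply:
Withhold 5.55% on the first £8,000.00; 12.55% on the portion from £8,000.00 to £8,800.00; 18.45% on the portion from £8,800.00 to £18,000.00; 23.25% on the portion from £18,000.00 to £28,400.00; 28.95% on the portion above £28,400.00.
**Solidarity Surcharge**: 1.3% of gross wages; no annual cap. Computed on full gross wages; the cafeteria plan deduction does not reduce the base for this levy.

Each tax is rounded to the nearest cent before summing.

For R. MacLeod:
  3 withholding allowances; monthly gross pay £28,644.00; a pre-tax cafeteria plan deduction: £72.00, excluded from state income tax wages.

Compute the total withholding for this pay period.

£4,946.61

State Income Tax: taxable = £28,644.00 − £72.00 − 3×£180.00 = £28,032.00
  £2,241.80 + 23.25% × (£28,032.00 − £18,000.00) = £2,241.80 + 23.25% × £10,032.00 = £4,574.24
Solidarity Surcharge: 1.3% × £28,644.00 = £372.37
Total: £4,574.24 + £372.37 = £4,946.61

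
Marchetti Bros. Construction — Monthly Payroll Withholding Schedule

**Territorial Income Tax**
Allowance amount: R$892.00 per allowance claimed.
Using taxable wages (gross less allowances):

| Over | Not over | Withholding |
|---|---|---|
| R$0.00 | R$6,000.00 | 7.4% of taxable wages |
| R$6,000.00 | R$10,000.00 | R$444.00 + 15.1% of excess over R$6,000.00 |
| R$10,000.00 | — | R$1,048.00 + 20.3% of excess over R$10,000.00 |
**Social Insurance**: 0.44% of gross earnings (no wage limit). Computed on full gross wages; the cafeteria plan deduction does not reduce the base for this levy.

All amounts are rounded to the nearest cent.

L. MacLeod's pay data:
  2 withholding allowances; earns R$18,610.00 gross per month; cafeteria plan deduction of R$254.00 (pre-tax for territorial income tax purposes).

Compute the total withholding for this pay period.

Territorial Income Tax: taxable = R$18,610.00 − R$254.00 − 2×R$892.00 = R$16,572.00
  R$1,048.00 + 20.3% × (R$16,572.00 − R$10,000.00) = R$1,048.00 + 20.3% × R$6,572.00 = R$2,382.12
Social Insurance: 0.44% × R$18,610.00 = R$81.88
Total: R$2,382.12 + R$81.88 = R$2,464.00

R$2,464.00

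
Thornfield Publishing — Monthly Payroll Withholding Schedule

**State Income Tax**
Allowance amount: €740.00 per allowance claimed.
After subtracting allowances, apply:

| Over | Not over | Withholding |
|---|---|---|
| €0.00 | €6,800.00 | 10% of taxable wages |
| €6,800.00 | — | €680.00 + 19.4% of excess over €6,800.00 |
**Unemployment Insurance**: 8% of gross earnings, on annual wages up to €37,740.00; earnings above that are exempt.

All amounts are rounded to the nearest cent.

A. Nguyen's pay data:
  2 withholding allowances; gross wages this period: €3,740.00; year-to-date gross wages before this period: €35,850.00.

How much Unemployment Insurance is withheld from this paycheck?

Unemployment Insurance: cap €37,740.00 − YTD €35,850.00 = €1,890.00 subject; 8% × €1,890.00 = €151.20

€151.20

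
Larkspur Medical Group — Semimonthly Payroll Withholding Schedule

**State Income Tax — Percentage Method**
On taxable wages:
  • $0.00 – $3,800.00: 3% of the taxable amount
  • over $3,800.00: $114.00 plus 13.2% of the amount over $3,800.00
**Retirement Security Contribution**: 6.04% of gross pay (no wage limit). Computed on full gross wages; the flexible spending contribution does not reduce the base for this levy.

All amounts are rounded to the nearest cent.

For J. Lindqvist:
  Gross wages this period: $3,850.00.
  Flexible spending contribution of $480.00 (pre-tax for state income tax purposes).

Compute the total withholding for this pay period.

State Income Tax: taxable = $3,850.00 − $480.00 = $3,370.00
  3% × $3,370.00 = $101.10
Retirement Security Contribution: 6.04% × $3,850.00 = $232.54
Total: $101.10 + $232.54 = $333.64

$333.64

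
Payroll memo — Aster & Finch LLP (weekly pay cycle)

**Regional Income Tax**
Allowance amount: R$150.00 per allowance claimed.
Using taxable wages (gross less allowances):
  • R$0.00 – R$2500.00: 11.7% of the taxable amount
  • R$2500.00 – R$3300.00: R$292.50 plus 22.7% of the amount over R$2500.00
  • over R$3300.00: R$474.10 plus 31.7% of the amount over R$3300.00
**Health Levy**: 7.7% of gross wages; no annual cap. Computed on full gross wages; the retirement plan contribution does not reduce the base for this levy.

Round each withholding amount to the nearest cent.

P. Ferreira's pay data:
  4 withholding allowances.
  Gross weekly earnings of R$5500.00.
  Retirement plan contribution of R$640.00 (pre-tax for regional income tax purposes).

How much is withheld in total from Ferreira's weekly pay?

R$1201.92

Regional Income Tax: taxable = R$5500.00 − R$640.00 − 4×R$150.00 = R$4260.00
  R$474.10 + 31.7% × (R$4260.00 − R$3300.00) = R$474.10 + 31.7% × R$960.00 = R$778.42
Health Levy: 7.7% × R$5500.00 = R$423.50
Total: R$778.42 + R$423.50 = R$1201.92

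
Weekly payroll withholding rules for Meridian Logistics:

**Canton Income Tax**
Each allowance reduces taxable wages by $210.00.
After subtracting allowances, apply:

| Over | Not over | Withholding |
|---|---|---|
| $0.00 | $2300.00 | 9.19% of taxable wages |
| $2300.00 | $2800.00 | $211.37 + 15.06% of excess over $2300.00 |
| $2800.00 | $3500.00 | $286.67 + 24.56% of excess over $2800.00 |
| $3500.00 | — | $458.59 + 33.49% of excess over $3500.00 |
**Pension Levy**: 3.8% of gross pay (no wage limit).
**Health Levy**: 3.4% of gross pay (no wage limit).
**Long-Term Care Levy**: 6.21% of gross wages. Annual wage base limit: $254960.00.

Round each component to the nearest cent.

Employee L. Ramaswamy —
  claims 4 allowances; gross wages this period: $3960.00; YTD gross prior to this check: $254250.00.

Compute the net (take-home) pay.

Canton Income Tax: taxable = $3960.00 − 4×$210.00 = $3120.00
  $286.67 + 24.56% × ($3120.00 − $2800.00) = $286.67 + 24.56% × $320.00 = $365.26
Pension Levy: 3.8% × $3960.00 = $150.48
Health Levy: 3.4% × $3960.00 = $134.64
Long-Term Care Levy: cap $254960.00 − YTD $254250.00 = $710.00 subject; 6.21% × $710.00 = $44.09
Total withheld: $365.26 + $150.48 + $134.64 + $44.09 = $694.47
Net pay: $3960.00 − $694.47 = $3265.53

$3265.53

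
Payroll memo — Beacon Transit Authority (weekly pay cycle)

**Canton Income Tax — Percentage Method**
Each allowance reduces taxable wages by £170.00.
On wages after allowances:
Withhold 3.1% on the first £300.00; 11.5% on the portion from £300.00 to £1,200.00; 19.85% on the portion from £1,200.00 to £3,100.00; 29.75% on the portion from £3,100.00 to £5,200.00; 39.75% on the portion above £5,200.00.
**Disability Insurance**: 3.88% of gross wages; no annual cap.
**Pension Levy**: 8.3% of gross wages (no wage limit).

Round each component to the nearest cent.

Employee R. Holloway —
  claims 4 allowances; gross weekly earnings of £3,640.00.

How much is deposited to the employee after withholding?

£2,734.49

Canton Income Tax: taxable = £3,640.00 − 4×£170.00 = £2,960.00
  £112.80 + 19.85% × (£2,960.00 − £1,200.00) = £112.80 + 19.85% × £1,760.00 = £462.16
Disability Insurance: 3.88% × £3,640.00 = £141.23
Pension Levy: 8.3% × £3,640.00 = £302.12
Total withheld: £462.16 + £141.23 + £302.12 = £905.51
Net pay: £3,640.00 − £905.51 = £2,734.49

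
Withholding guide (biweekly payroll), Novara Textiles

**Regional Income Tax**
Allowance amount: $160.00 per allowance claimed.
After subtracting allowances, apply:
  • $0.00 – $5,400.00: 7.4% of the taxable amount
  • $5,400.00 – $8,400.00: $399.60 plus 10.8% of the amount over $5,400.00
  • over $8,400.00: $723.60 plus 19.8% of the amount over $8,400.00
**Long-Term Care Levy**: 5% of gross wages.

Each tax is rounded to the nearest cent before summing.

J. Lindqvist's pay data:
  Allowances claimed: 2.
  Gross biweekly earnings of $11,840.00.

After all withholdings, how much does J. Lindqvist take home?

$9,906.64

Regional Income Tax: taxable = $11,840.00 − 2×$160.00 = $11,520.00
  $723.60 + 19.8% × ($11,520.00 − $8,400.00) = $723.60 + 19.8% × $3,120.00 = $1,341.36
Long-Term Care Levy: 5% × $11,840.00 = $592.00
Total withheld: $1,341.36 + $592.00 = $1,933.36
Net pay: $11,840.00 − $1,933.36 = $9,906.64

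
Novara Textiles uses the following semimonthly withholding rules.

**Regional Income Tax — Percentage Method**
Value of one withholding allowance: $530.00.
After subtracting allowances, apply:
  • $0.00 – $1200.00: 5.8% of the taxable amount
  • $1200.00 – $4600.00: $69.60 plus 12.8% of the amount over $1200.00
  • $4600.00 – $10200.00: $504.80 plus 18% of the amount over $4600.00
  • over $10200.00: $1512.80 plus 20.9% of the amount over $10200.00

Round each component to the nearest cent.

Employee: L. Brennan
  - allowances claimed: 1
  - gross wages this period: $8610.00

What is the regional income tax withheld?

$1131.20

Regional Income Tax: taxable = $8610.00 − 1×$530.00 = $8080.00
  $504.80 + 18% × ($8080.00 − $4600.00) = $504.80 + 18% × $3480.00 = $1131.20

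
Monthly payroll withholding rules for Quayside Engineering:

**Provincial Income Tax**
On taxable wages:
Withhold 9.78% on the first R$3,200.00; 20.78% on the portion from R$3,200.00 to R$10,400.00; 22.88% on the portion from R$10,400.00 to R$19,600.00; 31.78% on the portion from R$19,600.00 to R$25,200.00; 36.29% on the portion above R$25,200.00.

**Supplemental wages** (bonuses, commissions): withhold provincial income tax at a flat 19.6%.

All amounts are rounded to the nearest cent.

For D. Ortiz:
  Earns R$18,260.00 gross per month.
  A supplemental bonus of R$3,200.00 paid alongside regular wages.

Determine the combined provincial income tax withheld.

R$4,234.69

Provincial Income Tax: taxable = R$18,260.00
  R$1,809.12 + 22.88% × (R$18,260.00 − R$10,400.00) = R$1,809.12 + 22.88% × R$7,860.00 = R$3,607.49
Supplemental (19.6% flat on bonus): 19.6% × R$3,200.00 = R$627.20
Total provincial income tax: R$3,607.49 + R$627.20 = R$4,234.69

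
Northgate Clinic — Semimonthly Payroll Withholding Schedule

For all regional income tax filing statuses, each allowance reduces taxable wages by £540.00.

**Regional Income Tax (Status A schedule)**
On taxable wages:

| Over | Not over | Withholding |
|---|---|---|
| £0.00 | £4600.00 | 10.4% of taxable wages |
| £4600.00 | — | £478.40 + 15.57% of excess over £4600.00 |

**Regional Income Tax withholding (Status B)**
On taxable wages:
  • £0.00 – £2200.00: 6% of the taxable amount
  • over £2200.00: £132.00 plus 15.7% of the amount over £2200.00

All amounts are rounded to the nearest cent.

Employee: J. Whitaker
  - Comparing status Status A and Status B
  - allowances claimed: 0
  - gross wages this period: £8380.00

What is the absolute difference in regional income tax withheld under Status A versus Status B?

Regional Income Tax (Status A): taxable = £8380.00
  £478.40 + 15.57% × (£8380.00 − £4600.00) = £478.40 + 15.57% × £3780.00 = £1066.95
Regional Income Tax (Status B): taxable = £8380.00
  £132.00 + 15.7% × (£8380.00 − £2200.00) = £132.00 + 15.7% × £6180.00 = £1102.26
Difference: |£1066.95 − £1102.26| = £35.31 (higher under Status B)

£35.31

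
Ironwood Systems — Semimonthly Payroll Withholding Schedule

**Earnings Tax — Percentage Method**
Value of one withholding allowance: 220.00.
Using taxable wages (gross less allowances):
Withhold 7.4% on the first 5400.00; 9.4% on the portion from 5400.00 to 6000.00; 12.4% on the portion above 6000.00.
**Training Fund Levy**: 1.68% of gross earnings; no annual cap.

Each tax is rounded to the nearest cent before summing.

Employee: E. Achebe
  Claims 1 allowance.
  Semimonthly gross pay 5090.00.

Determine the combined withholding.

Earnings Tax: taxable = 5090.00 − 1×220.00 = 4870.00
  7.4% × 4870.00 = 360.38
Training Fund Levy: 1.68% × 5090.00 = 85.51
Total: 360.38 + 85.51 = 445.89

445.89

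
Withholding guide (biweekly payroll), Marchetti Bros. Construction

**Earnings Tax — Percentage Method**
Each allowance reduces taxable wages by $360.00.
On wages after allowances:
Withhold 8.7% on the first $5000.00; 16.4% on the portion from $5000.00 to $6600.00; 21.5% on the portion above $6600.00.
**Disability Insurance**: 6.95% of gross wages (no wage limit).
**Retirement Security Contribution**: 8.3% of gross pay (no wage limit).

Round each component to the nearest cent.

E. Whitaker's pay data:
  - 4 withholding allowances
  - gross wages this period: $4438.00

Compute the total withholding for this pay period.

Earnings Tax: taxable = $4438.00 − 4×$360.00 = $2998.00
  8.7% × $2998.00 = $260.83
Disability Insurance: 6.95% × $4438.00 = $308.44
Retirement Security Contribution: 8.3% × $4438.00 = $368.35
Total: $260.83 + $308.44 + $368.35 = $937.62

$937.62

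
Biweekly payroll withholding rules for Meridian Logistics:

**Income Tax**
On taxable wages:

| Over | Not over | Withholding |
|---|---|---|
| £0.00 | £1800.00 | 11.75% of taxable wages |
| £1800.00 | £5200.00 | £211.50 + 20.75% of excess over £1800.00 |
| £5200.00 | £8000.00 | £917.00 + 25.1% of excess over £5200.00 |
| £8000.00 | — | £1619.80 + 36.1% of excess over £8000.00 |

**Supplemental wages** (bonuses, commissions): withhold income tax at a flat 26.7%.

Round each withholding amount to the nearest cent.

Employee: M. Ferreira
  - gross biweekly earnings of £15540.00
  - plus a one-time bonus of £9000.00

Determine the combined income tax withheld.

£6744.74

Income Tax: taxable = £15540.00
  £1619.80 + 36.1% × (£15540.00 − £8000.00) = £1619.80 + 36.1% × £7540.00 = £4341.74
Supplemental (26.7% flat on bonus): 26.7% × £9000.00 = £2403.00
Total income tax: £4341.74 + £2403.00 = £6744.74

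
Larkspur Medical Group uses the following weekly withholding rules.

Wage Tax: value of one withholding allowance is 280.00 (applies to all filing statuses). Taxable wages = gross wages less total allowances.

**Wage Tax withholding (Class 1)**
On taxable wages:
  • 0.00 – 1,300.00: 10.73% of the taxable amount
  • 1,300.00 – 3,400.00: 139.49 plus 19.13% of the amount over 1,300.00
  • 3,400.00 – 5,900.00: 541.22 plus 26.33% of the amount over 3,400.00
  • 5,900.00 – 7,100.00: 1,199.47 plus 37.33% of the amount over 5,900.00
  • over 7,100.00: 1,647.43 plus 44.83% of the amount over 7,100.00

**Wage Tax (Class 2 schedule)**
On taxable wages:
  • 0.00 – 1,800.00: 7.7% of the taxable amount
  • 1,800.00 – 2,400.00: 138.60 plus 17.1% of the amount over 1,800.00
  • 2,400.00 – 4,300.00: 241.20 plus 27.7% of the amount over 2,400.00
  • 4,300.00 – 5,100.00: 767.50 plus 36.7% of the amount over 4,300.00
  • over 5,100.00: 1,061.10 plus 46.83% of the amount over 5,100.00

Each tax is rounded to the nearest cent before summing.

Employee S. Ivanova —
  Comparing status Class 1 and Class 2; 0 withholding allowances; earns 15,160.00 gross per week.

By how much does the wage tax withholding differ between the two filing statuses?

511.47

Wage Tax (Class 1): taxable = 15,160.00
  1,647.43 + 44.83% × (15,160.00 − 7,100.00) = 1,647.43 + 44.83% × 8,060.00 = 5,260.73
Wage Tax (Class 2): taxable = 15,160.00
  1,061.10 + 46.83% × (15,160.00 − 5,100.00) = 1,061.10 + 46.83% × 10,060.00 = 5,772.20
Difference: |5,260.73 − 5,772.20| = 511.47 (higher under Class 2)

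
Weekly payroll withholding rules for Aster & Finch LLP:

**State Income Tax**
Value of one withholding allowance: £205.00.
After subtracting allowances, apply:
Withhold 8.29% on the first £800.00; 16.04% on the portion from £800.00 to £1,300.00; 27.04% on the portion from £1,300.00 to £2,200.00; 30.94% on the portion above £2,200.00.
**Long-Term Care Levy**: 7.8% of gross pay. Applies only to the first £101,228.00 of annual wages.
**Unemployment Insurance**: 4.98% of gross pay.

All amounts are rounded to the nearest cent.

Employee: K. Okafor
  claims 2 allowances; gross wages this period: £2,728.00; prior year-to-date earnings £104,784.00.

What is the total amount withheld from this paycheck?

State Income Tax: taxable = £2,728.00 − 2×£205.00 = £2,318.00
  £389.88 + 30.94% × (£2,318.00 − £2,200.00) = £389.88 + 30.94% × £118.00 = £426.39
Long-Term Care Levy: YTD £104,784.00 ≥ cap £101,228.00 → £0.00
Unemployment Insurance: 4.98% × £2,728.00 = £135.85
Total: £426.39 + £0.00 + £135.85 = £562.24

£562.24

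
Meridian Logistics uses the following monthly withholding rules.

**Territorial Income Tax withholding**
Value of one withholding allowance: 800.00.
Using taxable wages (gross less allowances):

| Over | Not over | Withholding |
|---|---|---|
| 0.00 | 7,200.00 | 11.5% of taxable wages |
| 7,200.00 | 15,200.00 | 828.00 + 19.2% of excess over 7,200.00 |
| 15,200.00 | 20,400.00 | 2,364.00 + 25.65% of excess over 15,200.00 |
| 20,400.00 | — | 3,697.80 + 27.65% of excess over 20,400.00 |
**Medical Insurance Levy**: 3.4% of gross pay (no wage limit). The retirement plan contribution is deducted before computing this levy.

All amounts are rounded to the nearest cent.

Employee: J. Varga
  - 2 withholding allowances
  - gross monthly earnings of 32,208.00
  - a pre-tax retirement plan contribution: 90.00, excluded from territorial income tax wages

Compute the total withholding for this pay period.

Territorial Income Tax: taxable = 32,208.00 − 90.00 − 2×800.00 = 30,518.00
  3,697.80 + 27.65% × (30,518.00 − 20,400.00) = 3,697.80 + 27.65% × 10,118.00 = 6,495.43
Medical Insurance Levy: 3.4% × 32,118.00 = 1,092.01
Total: 6,495.43 + 1,092.01 = 7,587.44

7,587.44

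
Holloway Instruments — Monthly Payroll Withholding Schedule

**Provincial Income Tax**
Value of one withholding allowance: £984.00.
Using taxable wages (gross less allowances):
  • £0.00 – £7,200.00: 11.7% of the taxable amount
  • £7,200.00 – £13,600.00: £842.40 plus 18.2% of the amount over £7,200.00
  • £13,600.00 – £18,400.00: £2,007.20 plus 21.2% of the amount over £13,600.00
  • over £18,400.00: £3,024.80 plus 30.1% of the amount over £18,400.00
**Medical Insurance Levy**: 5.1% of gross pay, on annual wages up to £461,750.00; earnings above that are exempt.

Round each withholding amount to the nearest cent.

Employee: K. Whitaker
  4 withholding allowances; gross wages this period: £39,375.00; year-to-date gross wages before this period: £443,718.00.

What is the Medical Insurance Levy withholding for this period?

Medical Insurance Levy: cap £461,750.00 − YTD £443,718.00 = £18,032.00 subject; 5.1% × £18,032.00 = £919.63

£919.63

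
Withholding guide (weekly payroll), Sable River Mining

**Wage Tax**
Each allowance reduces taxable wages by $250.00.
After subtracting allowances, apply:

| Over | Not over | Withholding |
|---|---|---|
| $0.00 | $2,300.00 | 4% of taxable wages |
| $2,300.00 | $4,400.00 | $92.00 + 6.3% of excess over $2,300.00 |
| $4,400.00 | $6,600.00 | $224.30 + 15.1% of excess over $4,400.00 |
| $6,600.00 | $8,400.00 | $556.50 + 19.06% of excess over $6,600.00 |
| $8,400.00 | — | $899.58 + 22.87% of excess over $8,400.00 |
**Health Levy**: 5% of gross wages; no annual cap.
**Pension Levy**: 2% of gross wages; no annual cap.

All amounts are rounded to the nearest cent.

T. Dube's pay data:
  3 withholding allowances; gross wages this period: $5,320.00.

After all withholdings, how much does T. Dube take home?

$4,697.63

Wage Tax: taxable = $5,320.00 − 3×$250.00 = $4,570.00
  $224.30 + 15.1% × ($4,570.00 − $4,400.00) = $224.30 + 15.1% × $170.00 = $249.97
Health Levy: 5% × $5,320.00 = $266.00
Pension Levy: 2% × $5,320.00 = $106.40
Total withheld: $249.97 + $266.00 + $106.40 = $622.37
Net pay: $5,320.00 − $622.37 = $4,697.63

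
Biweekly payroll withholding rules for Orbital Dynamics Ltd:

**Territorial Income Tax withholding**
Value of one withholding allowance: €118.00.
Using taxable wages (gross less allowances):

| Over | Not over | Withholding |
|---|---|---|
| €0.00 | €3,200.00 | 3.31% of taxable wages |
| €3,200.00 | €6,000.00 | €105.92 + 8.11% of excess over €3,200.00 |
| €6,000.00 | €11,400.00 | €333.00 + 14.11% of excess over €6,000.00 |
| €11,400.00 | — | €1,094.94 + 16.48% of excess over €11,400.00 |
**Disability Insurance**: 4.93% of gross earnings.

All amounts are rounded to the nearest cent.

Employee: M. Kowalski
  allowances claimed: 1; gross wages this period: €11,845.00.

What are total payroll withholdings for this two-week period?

€1,732.79

Territorial Income Tax: taxable = €11,845.00 − 1×€118.00 = €11,727.00
  €1,094.94 + 16.48% × (€11,727.00 − €11,400.00) = €1,094.94 + 16.48% × €327.00 = €1,148.83
Disability Insurance: 4.93% × €11,845.00 = €583.96
Total: €1,148.83 + €583.96 = €1,732.79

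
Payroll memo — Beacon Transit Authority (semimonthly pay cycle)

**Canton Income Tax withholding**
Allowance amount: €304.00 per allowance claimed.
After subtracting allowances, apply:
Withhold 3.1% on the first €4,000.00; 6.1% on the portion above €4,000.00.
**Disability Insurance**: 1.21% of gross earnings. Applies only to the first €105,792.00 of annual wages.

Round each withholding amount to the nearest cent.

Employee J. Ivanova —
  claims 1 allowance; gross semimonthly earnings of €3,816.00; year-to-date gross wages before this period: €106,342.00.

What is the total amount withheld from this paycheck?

Canton Income Tax: taxable = €3,816.00 − 1×€304.00 = €3,512.00
  3.1% × €3,512.00 = €108.87
Disability Insurance: YTD €106,342.00 ≥ cap €105,792.00 → €0.00
Total: €108.87 + €0.00 = €108.87

€108.87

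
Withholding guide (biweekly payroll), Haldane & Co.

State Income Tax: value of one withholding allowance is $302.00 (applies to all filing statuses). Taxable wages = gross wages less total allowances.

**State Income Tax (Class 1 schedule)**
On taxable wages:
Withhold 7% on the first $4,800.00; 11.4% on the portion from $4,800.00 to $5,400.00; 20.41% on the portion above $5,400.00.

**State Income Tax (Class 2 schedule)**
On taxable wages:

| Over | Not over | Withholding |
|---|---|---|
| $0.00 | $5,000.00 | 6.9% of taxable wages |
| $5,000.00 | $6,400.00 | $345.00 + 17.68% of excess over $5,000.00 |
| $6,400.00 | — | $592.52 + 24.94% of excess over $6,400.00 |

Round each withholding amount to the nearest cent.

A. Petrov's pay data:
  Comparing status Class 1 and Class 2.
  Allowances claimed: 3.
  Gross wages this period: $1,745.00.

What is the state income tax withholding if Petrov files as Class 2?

State Income Tax (Class 2): taxable = $1,745.00 − 3×$302.00 = $839.00
  6.9% × $839.00 = $57.89

$57.89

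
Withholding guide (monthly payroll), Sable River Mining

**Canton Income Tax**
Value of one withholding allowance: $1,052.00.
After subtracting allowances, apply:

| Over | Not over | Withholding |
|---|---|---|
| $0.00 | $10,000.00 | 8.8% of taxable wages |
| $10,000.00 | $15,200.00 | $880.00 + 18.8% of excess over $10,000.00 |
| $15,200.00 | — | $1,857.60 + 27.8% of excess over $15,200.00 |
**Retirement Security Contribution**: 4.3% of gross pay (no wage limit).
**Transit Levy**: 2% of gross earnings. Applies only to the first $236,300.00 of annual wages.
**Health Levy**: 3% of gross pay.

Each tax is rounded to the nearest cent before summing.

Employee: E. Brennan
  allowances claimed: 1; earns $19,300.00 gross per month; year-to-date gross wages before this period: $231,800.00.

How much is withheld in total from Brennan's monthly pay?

$4,203.84

Canton Income Tax: taxable = $19,300.00 − 1×$1,052.00 = $18,248.00
  $1,857.60 + 27.8% × ($18,248.00 − $15,200.00) = $1,857.60 + 27.8% × $3,048.00 = $2,704.94
Retirement Security Contribution: 4.3% × $19,300.00 = $829.90
Transit Levy: cap $236,300.00 − YTD $231,800.00 = $4,500.00 subject; 2% × $4,500.00 = $90.00
Health Levy: 3% × $19,300.00 = $579.00
Total: $2,704.94 + $829.90 + $90.00 + $579.00 = $4,203.84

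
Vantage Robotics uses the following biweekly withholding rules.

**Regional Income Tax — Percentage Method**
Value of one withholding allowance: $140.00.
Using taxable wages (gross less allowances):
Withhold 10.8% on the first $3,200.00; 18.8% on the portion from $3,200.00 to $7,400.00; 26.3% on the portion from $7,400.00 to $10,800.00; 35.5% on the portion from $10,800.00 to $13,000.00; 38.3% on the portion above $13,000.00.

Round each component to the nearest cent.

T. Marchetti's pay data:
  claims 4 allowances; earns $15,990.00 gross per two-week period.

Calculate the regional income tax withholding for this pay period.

$3,741.09

Regional Income Tax: taxable = $15,990.00 − 4×$140.00 = $15,430.00
  $2,810.40 + 38.3% × ($15,430.00 − $13,000.00) = $2,810.40 + 38.3% × $2,430.00 = $3,741.09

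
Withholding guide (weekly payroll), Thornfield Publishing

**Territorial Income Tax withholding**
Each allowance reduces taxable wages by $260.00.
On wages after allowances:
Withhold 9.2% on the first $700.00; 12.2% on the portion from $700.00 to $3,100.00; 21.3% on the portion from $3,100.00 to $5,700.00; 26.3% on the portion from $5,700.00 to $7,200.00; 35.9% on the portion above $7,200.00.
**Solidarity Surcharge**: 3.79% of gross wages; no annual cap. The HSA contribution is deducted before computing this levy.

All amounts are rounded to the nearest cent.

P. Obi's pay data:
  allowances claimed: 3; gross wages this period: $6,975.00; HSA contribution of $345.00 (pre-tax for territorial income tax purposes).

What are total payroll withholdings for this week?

$1,201.73

Territorial Income Tax: taxable = $6,975.00 − $345.00 − 3×$260.00 = $5,850.00
  $911.00 + 26.3% × ($5,850.00 − $5,700.00) = $911.00 + 26.3% × $150.00 = $950.45
Solidarity Surcharge: 3.79% × $6,630.00 = $251.28
Total: $950.45 + $251.28 = $1,201.73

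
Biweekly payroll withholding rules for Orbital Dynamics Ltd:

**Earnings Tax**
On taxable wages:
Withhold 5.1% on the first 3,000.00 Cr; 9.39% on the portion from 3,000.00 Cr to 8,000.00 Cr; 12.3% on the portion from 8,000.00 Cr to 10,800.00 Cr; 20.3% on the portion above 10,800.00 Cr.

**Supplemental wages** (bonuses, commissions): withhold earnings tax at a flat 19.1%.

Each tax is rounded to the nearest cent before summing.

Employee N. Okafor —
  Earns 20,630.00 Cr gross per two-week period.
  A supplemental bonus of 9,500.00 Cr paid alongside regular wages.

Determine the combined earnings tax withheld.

Earnings Tax: taxable = 20,630.00 Cr
  966.90 Cr + 20.3% × (20,630.00 Cr − 10,800.00 Cr) = 966.90 Cr + 20.3% × 9,830.00 Cr = 2,962.39 Cr
Supplemental (19.1% flat on bonus): 19.1% × 9,500.00 Cr = 1,814.50 Cr
Total earnings tax: 2,962.39 Cr + 1,814.50 Cr = 4,776.89 Cr

4,776.89 Cr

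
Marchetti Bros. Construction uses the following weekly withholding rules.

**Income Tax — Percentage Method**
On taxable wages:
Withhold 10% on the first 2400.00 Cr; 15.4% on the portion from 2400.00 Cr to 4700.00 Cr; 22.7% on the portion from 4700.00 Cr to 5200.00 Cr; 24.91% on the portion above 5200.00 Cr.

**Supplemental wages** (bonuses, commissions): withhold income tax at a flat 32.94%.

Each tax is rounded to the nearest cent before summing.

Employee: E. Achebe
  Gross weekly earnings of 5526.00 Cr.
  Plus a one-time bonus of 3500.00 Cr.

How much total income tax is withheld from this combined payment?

1941.81 Cr

Income Tax: taxable = 5526.00 Cr
  707.70 Cr + 24.91% × (5526.00 Cr − 5200.00 Cr) = 707.70 Cr + 24.91% × 326.00 Cr = 788.91 Cr
Supplemental (32.94% flat on bonus): 32.94% × 3500.00 Cr = 1152.90 Cr
Total income tax: 788.91 Cr + 1152.90 Cr = 1941.81 Cr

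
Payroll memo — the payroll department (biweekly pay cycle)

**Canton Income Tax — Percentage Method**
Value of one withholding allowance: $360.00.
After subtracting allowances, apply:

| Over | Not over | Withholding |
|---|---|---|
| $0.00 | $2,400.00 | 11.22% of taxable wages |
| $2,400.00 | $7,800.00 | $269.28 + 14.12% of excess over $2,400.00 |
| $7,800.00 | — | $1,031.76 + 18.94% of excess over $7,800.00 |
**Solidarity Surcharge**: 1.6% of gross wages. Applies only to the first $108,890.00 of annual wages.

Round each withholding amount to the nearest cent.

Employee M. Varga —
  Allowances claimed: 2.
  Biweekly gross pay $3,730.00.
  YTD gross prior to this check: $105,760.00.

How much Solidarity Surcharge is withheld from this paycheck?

Solidarity Surcharge: cap $108,890.00 − YTD $105,760.00 = $3,130.00 subject; 1.6% × $3,130.00 = $50.08

$50.08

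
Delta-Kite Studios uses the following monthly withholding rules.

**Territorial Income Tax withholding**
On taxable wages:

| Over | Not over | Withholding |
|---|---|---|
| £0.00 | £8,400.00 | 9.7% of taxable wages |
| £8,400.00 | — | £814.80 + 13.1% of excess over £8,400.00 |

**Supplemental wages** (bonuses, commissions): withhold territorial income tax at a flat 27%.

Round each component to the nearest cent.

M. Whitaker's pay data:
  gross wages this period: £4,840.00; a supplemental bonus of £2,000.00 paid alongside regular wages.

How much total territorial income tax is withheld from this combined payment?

Territorial Income Tax: taxable = £4,840.00
  9.7% × £4,840.00 = £469.48
Supplemental (27% flat on bonus): 27% × £2,000.00 = £540.00
Total territorial income tax: £469.48 + £540.00 = £1,009.48

£1,009.48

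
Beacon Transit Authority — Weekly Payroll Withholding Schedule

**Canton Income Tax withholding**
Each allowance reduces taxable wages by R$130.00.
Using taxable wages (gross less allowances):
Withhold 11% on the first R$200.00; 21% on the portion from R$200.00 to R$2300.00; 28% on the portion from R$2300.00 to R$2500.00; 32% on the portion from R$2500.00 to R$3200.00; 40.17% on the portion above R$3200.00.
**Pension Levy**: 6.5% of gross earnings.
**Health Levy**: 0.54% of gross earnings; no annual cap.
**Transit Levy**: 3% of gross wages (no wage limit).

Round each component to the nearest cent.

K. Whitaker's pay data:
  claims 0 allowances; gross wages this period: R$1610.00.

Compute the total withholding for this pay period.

R$479.74

Canton Income Tax: taxable = R$1610.00
  R$22.00 + 21% × (R$1610.00 − R$200.00) = R$22.00 + 21% × R$1410.00 = R$318.10
Pension Levy: 6.5% × R$1610.00 = R$104.65
Health Levy: 0.54% × R$1610.00 = R$8.69
Transit Levy: 3% × R$1610.00 = R$48.30
Total: R$318.10 + R$104.65 + R$8.69 + R$48.30 = R$479.74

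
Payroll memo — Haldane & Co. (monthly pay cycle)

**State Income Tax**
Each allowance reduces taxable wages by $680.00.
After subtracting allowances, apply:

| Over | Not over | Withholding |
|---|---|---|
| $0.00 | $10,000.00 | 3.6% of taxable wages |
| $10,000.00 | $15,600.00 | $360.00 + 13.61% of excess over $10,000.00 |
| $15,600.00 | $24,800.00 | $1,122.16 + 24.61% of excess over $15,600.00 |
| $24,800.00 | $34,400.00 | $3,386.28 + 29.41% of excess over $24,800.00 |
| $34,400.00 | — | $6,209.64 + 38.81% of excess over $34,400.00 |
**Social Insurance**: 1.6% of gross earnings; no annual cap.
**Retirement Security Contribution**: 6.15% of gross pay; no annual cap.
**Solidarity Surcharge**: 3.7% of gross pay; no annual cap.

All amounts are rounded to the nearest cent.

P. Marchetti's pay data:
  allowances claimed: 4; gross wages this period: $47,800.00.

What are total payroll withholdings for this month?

State Income Tax: taxable = $47,800.00 − 4×$680.00 = $45,080.00
  $6,209.64 + 38.81% × ($45,080.00 − $34,400.00) = $6,209.64 + 38.81% × $10,680.00 = $10,354.55
Social Insurance: 1.6% × $47,800.00 = $764.80
Retirement Security Contribution: 6.15% × $47,800.00 = $2,939.70
Solidarity Surcharge: 3.7% × $47,800.00 = $1,768.60
Total: $10,354.55 + $764.80 + $2,939.70 + $1,768.60 = $15,827.65

$15,827.65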